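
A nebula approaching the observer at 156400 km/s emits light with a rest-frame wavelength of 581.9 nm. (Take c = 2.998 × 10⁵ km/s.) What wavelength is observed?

β = v/c = 156400/299800 = 0.5217.
Relativistic Doppler for wavelength: λ' = λ₀ · √((1 − β)/(1 + β)).
λ' = 581.9 × √(0.4783/1.5217) = 581.9 × 0.56066 ≈ 326.2 nm.

326.2 nm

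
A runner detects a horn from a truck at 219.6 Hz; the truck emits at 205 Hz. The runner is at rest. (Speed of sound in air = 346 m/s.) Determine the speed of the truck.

23.0 m/s

f' > f, so the truck is approaching.
f' = f · v/(v − v_s) ⇒ v_s = v · |1 − f/f'|.
v_s = 346 × |1 − 205/219.6| = 346 × 0.06648 ≈ 23.0 m/s.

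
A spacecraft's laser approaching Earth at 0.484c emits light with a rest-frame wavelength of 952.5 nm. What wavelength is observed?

561.7 nm

Relativistic Doppler for wavelength: λ' = λ₀ · √((1 − β)/(1 + β)).
λ' = 952.5 × √(0.5160/1.4840) = 952.5 × 0.58967 ≈ 561.7 nm.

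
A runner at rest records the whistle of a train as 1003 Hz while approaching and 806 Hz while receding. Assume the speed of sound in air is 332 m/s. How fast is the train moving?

36 m/s

f₁/f₂ = (v + v_s)/(v − v_s), so v_s = v · (f₁ − f₂)/(f₁ + f₂).
v_s = 332 × (1003 − 806)/(1003 + 806) = 332 × 197/1809 ≈ 36 m/s.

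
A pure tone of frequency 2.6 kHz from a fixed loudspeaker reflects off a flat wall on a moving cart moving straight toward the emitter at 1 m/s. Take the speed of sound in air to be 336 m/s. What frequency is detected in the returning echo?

The flat wall on a moving cart first receives the wave as a moving observer: f₁ = f₀ · (v + u)/v = 2.6 × (336 + 1)/336 ≈ 2.61 kHz.
On reflection it acts as a source moving toward the stationary detector: f₂ = f₁ · v/(v − u) = 2.61 × 336/335 ≈ 2.62 kHz.

2.62 kHz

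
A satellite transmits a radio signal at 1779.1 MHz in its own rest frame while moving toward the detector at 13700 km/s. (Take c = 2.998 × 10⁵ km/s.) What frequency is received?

1862.3 MHz

β = v/c = 13700/299800 = 0.0457.
Relativistic Doppler for frequency: f' = f₀ · √((1 + β)/(1 − β)).
f' = 1779.1 × √(1.0457/0.9543) = 1779.1 × 1.04679 ≈ 1862.3 MHz.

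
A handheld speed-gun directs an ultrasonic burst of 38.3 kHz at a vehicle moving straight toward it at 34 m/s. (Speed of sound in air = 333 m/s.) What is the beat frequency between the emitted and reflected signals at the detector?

At the vehicle (a moving observer), f₁ = f₀ · (v + u)/v = 38.3 × 367/333 ≈ 42.21 kHz.
On reflection it acts as a source moving toward the stationary detector: f₂ = f₁ · v/(v − u) = 42.21 × 333/299 ≈ 47.01 kHz.
Equivalently f₂ = f₀ · (v + u)/(v − u).
Beat frequency (with f₀ = 38300 Hz): |f₂ − f₀| = 2u·f₀/(v − u) = 2 × 34 × 38300/299 ≈ 8710 Hz.

8710 Hz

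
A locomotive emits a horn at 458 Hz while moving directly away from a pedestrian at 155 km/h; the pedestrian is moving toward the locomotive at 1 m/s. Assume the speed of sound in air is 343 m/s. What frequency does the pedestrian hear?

155 km/h = 43.06 m/s.
Both move, so f' = f · (v + v_o)/(v + v_s).
f' = 458 × (343 + 1)/(343 + 43.06) = 458 × 344/386.06 ≈ 408 Hz.

408 Hz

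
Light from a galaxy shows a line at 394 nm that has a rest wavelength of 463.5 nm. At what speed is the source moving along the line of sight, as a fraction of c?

0.161c

λ'/λ₀ = 0.8501 < 1 (blueshift), so the source is approaching.
λ'/λ₀ = √((1 − β)/(1 + β)) for an approaching source ⇒ β = (1 − r²)/(1 + r²) with r = λ'/λ₀.
β = (1 − 0.7226)/(1 + 0.7226) ≈ 0.161.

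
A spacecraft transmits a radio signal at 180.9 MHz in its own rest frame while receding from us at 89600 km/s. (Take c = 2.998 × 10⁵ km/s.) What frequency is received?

β = v/c = 89600/299800 = 0.2989.
Relativistic Doppler for frequency: f' = f₀ · √((1 − β)/(1 + β)).
f' = 180.9 × √(0.7011/1.2989) = 180.9 × 0.73471 ≈ 132.9 MHz.

132.9 MHz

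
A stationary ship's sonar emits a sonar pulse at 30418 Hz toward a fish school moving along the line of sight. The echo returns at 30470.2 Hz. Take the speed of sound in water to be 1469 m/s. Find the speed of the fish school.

Double Doppler shift off a moving reflector: f₂ = f₀ · (v + u)/(v − u) (u > 0 toward emitter).
Rearranging, u = v · (f₂ − f₀)/(f₂ + f₀) = 1469 × 52.2/60888.2 ≈ 1.26 m/s.
So the fish school is moving at 1.26 m/s toward the emitter.

1.26 m/s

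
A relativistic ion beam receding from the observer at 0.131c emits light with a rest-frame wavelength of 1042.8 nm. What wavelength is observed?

1189.7 nm

Relativistic Doppler for wavelength: λ' = λ₀ · √((1 + β)/(1 − β)).
λ' = 1042.8 × √(1.1310/0.8690) = 1042.8 × 1.14083 ≈ 1189.7 nm.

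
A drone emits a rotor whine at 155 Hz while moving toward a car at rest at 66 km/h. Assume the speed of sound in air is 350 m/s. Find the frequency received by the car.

164 Hz

66 km/h = 18.33 m/s.
Only the source moves, toward the listener, so f' = f · v/(v − v_s).
f' = 155 × 350/(350 − 18.33) = 155 × 350/331.7 ≈ 164 Hz.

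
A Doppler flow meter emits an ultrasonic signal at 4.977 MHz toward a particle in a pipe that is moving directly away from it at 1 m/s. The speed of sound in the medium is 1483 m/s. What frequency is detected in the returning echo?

4.970 MHz

The particle in a pipe first receives the wave as a moving observer: f₁ = f₀ · (v − u)/v = 4.977 × (1483 − 1)/1483 ≈ 4.974 MHz.
On reflection it acts as a source moving away from the stationary detector: f₂ = f₁ · v/(v + u) = 4.974 × 1483/1484 ≈ 4.970 MHz.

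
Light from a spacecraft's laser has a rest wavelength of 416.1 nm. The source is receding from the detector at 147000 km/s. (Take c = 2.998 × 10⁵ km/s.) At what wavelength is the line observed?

β = v/c = 147000/299800 = 0.4903.
Relativistic Doppler for wavelength: λ' = λ₀ · √((1 + β)/(1 − β)).
λ' = 416.1 × √(1.4903/0.5097) = 416.1 × 1.71000 ≈ 711.5 nm.

711.5 nm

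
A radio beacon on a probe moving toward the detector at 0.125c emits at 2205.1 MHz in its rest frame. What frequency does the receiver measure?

Relativistic Doppler for frequency: f' = f₀ · √((1 + β)/(1 − β)).
f' = 2205.1 × √(1.1250/0.8750) = 2205.1 × 1.13389 ≈ 2500.3 MHz.

2500.3 MHz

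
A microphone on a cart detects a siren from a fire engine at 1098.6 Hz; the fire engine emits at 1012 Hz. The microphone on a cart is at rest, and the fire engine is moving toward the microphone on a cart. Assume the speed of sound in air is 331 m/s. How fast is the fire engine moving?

f' = f · v/(v − v_s) ⇒ v_s = v · |1 − f/f'|.
v_s = 331 × |1 − 1012/1098.6| = 331 × 0.07883 ≈ 26 m/s.

26 m/s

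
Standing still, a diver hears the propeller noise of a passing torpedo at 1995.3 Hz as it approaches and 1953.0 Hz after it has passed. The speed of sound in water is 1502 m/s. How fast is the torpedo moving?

f₁/f₂ = (v + v_s)/(v − v_s), so v_s = v · (f₁ − f₂)/(f₁ + f₂).
v_s = 1502 × (1995.3 − 1953.0)/(1995.3 + 1953.0) = 1502 × 42.3/3948.3 ≈ 16.1 m/s.

16.1 m/s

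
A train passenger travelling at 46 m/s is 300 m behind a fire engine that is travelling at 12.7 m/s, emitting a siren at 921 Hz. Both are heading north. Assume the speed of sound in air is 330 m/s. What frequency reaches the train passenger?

The train passenger is behind, so the fire engine is moving away from it while the train passenger is moving toward the fire engine.
General Doppler shift: f' = f · (v + v_o)/(v + v_s).
f' = 921 × (330 + 46)/(330 + 12.7) = 921 × 376/342.7 ≈ 1010 Hz.

1010 Hz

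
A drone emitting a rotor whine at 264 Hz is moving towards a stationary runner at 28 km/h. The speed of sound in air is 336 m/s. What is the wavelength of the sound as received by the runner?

28 km/h = 7.778 m/s.
Only the source moves, toward the listener, so f' = f · v/(v − v_s).
f' = 264 × 336/(336 − 7.778) ≈ 270 Hz.
λ' = v/f' = 336/270.256 ≈ 1.24 m.

1.24 m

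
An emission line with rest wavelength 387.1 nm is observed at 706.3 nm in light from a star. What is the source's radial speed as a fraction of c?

λ'/λ₀ = 1.8246 > 1 (redshift), so the source is receding.
λ'/λ₀ = √((1 + β)/(1 − β)) for a receding source ⇒ β = (r² − 1)/(r² + 1) with r = λ'/λ₀.
β = (3.3291 − 1)/(3.3291 + 1) ≈ 0.538.

0.538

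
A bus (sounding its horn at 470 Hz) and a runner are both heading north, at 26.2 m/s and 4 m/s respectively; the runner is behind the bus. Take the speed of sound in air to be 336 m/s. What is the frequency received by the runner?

The runner is behind, so the bus is moving away from it while the runner is moving toward the bus.
General Doppler shift: f' = f · (v + v_o)/(v + v_s).
f' = 470 × (336 + 4)/(336 + 26.2) = 470 × 340/362.2 ≈ 441 Hz.

441 Hz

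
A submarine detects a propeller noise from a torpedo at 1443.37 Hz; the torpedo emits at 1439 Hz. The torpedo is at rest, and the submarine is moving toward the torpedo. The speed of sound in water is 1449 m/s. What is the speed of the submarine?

f' = f · (v + v_o)/v ⇒ v_o = v · |f'/f − 1|.
v_o = 1449 × |1443.37/1439 − 1| = 1449 × 0.003037 ≈ 4.4 m/s.

4.4 m/s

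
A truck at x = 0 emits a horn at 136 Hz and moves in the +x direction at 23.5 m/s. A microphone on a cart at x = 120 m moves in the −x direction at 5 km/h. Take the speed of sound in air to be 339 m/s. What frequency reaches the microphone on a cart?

147 Hz

5 km/h = 1.389 m/s.
The observer lies on the +x side, so the source is heading toward the observer and the observer is heading toward the source.
General Doppler shift: f' = f · (v + v_o)/(v − v_s).
f' = 136 × (339 + 1.389)/(339 − 23.5) = 136 × 340.39/315.5 ≈ 147 Hz.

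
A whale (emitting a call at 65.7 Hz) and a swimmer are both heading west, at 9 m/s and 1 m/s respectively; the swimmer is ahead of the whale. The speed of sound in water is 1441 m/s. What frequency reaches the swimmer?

66 Hz

The swimmer is ahead, so the whale is moving toward it while the swimmer is moving away from the whale.
With source approaching and observer receding, f' = f · (v − v_o)/(v − v_s).
f' = 65.7 × (1441 − 1)/(1441 − 9) = 65.7 × 1440/1432 ≈ 66 Hz.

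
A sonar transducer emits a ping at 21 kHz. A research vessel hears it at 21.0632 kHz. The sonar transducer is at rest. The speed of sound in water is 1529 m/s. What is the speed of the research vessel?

4.6 m/s

f' > f, so the research vessel is approaching.
f' = f · (v + v_o)/v ⇒ v_o = v · |f'/f − 1|.
v_o = 1529 × |21.0632/21 − 1| = 1529 × 0.00301 ≈ 4.6 m/s.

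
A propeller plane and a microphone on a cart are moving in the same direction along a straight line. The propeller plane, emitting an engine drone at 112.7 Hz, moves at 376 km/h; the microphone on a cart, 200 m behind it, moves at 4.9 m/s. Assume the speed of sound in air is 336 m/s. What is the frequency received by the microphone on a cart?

376 km/h = 104.4 m/s.
The microphone on a cart is behind, so the propeller plane is moving away from it while the microphone on a cart is moving toward the propeller plane.
Both move, so f' = f · (v + v_o)/(v + v_s).
f' = 112.7 × (336 + 4.9)/(336 + 104.4) = 112.7 × 340.9/440.44 ≈ 87 Hz.

87 Hz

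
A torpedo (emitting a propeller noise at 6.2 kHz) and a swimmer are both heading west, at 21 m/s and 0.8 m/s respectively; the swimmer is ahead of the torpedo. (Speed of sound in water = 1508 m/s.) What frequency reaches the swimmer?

The swimmer is ahead, so the torpedo is moving toward it while the swimmer is moving away from the torpedo.
Both move, so f' = f · (v − v_o)/(v − v_s).
f' = 6.2 × (1508 − 0.8)/(1508 − 21) = 6.2 × 1507.2/1487 ≈ 6.28 kHz.

6.28 kHz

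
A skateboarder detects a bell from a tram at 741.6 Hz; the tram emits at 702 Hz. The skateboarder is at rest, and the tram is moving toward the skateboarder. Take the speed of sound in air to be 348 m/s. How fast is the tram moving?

18.6 m/s

f' = f · v/(v − v_s) ⇒ v_s = v · |1 − f/f'|.
v_s = 348 × |1 − 702/741.6| = 348 × 0.0534 ≈ 18.6 m/s.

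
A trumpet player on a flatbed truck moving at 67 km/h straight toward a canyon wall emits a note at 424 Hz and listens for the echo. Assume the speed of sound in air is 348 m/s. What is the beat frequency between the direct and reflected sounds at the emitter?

47.9 Hz

67 km/h = 18.61 m/s.
The canyon wall receives the sound from a moving source: f₁ = f₀ · v/(v − v_e) = 424 × 348/329.39 ≈ 448.0 Hz.
On the return leg the trumpet player on a flatbed truck is a moving observer: f₂ = f₁ · (v + v_e)/v = 448.0 × 366.61/348 ≈ 471.9 Hz.
Beat against the emitted tone: |f₂ − f₀| = 2v_e·f₀/(v − v_e) = 2 × 18.61 × 424/329.39 ≈ 47.9 Hz.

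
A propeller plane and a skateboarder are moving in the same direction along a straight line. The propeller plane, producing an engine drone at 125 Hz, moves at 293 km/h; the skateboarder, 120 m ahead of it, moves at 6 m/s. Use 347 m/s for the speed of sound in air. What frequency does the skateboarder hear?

160 Hz

293 km/h = 81.39 m/s.
The skateboarder is ahead, so the propeller plane is moving toward it while the skateboarder is moving away from the propeller plane.
General Doppler shift: f' = f · (v − v_o)/(v − v_s).
f' = 125 × (347 − 6)/(347 − 81.39) = 125 × 341/265.61 ≈ 160 Hz.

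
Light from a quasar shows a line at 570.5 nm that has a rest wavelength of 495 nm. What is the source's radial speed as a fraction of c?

λ'/λ₀ = 1.1525 > 1 (redshift), so the source is receding.
λ'/λ₀ = √((1 + β)/(1 − β)) for a receding source ⇒ β = (r² − 1)/(r² + 1) with r = λ'/λ₀.
β = (1.3283 − 1)/(1.3283 + 1) ≈ 0.141.

0.141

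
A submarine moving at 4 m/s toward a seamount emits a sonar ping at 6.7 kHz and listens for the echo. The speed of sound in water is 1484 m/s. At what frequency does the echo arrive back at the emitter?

6.74 kHz

The seamount receives the sound from a moving source: f₁ = f₀ · v/(v − v_e) = 6.7 × 1484/1480 ≈ 6.72 kHz.
On the return leg the submarine is a moving observer: f₂ = f₁ · (v + v_e)/v = 6.72 × 1488/1484 ≈ 6.74 kHz.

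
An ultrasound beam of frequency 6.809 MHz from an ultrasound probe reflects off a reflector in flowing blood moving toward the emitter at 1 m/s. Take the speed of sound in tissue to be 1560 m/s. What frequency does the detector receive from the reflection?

The reflector in flowing blood first receives the wave as a moving observer: f₁ = f₀ · (v + u)/v = 6.809 × (1560 + 1)/1560 ≈ 6.813 MHz.
The reflection then acts as a moving source: f₂ = f₁ · v/(v − u) ≈ 6.818 MHz.

6.818 MHz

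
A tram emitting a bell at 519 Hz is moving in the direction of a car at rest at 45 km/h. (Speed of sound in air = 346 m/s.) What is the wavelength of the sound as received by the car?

45 km/h = 12.5 m/s.
With the source moving toward a stationary observer, f' = f · v/(v − v_s).
f' = 519 × 346/(346 − 12.5) ≈ 538 Hz.
λ' = v/f' = 346/538.453 ≈ 64.3 cm.

64.3 cm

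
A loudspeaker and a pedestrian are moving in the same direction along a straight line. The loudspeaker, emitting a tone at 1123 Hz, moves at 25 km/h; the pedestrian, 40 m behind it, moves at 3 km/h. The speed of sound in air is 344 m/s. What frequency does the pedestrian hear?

25 km/h = 6.944 m/s; 3 km/h = 0.8333 m/s.
The pedestrian is behind, so the loudspeaker is moving away from it while the pedestrian is moving toward the loudspeaker.
With source receding and observer approaching, f' = f · (v + v_o)/(v + v_s).
f' = 1123 × (344 + 0.8333)/(344 + 6.944) = 1123 × 344.83/350.94 ≈ 1103 Hz.

1103 Hz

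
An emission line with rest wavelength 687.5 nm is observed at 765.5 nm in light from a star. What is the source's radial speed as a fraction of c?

λ'/λ₀ = 1.1135 > 1 (redshift), so the source is receding.
λ'/λ₀ = √((1 + β)/(1 − β)) for a receding source ⇒ β = (r² − 1)/(r² + 1) with r = λ'/λ₀.
β = (1.2398 − 1)/(1.2398 + 1) ≈ 0.107.

0.107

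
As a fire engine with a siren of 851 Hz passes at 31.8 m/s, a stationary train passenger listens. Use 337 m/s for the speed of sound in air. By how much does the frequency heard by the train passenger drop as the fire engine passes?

Approaching: f₁ = f · v/(v − v_s) = 851 × 337/305.2 ≈ 940 Hz.
Receding: f₂ = f · v/(v + v_s) = 851 × 337/368.8 ≈ 778 Hz.
Drop: f₁ − f₂ = 2f·v·v_s/(v² − v_s²) = 2 × 851 × 337 × 31.8/(337² − 31.8²) ≈ 162 Hz.

162 Hz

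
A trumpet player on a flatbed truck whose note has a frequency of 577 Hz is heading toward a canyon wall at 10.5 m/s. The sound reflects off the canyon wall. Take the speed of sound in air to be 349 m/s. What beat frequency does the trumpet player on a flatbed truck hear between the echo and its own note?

35.8 Hz

The canyon wall receives the sound from a moving source: f₁ = f₀ · v/(v − v_e) = 577 × 349/338.5 ≈ 594.9 Hz.
On the return leg the trumpet player on a flatbed truck is a moving observer: f₂ = f₁ · (v + v_e)/v = 594.9 × 359.5/349 ≈ 612.8 Hz.
Beat against the emitted tone: |f₂ − f₀| = 2v_e·f₀/(v − v_e) = 2 × 10.5 × 577/338.5 ≈ 35.8 Hz.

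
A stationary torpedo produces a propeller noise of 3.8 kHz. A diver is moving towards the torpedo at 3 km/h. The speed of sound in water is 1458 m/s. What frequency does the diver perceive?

3.80 kHz

3 km/h = 0.8333 m/s.
Only the observer moves, toward the source, so f' = f · (v + v_o)/v.
f' = 3.8 × (1458 + 0.8333)/1458 = 3.8 × 1458.8/1458 ≈ 3.80 kHz.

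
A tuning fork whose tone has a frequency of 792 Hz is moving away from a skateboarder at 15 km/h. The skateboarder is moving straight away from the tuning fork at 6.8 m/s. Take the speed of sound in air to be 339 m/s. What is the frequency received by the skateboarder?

767 Hz

15 km/h = 4.167 m/s.
With source receding and observer receding, f' = f · (v − v_o)/(v + v_s).
f' = 792 × (339 − 6.8)/(339 + 4.167) = 792 × 332.2/343.17 ≈ 767 Hz.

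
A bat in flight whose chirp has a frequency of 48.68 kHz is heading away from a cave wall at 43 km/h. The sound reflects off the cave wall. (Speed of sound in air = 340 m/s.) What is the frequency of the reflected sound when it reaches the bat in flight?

43 km/h = 11.94 m/s.
The cave wall receives the sound from a moving source: f₁ = f₀ · v/(v + v_e) = 48.68 × 340/351.94 ≈ 47.0 kHz.
On the return leg the bat in flight is a moving observer: f₂ = f₁ · (v − v_e)/v = 47.0 × 328.06/340 ≈ 45.4 kHz.
Equivalently f₂ = f₀ · (v − v_e)/(v + v_e).

45.4 kHz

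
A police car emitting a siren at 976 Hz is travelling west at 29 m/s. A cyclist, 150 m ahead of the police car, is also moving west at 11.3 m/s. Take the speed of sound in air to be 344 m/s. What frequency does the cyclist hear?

The cyclist is ahead, so the police car is moving toward it while the cyclist is moving away from the police car.
Both move, so f' = f · (v − v_o)/(v − v_s).
f' = 976 × (344 − 11.3)/(344 − 29) = 976 × 332.7/315 ≈ 1031 Hz.

1031 Hz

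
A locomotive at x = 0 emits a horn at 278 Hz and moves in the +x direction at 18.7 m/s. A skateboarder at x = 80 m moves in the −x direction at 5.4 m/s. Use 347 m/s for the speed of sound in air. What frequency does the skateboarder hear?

The observer lies on the +x side, so the source is heading toward the observer and the observer is heading toward the source.
General Doppler shift: f' = f · (v + v_o)/(v − v_s).
f' = 278 × (347 + 5.4)/(347 − 18.7) = 278 × 352.4/328.3 ≈ 298 Hz.

298 Hz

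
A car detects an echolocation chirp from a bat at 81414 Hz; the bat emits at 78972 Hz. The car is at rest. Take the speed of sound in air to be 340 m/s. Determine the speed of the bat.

10.2 m/s

f' > f, so the bat is approaching.
f' = f · v/(v − v_s) ⇒ v_s = v · |1 − f/f'|.
v_s = 340 × |1 − 78972/81414| = 340 × 0.02999 ≈ 10.2 m/s.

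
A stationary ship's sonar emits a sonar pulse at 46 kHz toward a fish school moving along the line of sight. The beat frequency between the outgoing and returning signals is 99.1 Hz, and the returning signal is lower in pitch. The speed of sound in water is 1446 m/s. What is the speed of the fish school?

1.56 m/s

Double Doppler shift off a moving reflector: f₂ = f₀ · (v + u)/(v − u) (u > 0 toward emitter).
Returning signal is lower, so f₂ = f₀ − Δf = 46000 − 99.1 = 45900.9 Hz.
Rearranging, u = v · (f₂ − f₀)/(f₂ + f₀) = 1446 × -99.1/91900.9 ≈ -1.56 m/s.
So the fish school is moving at 1.56 m/s away from the emitter.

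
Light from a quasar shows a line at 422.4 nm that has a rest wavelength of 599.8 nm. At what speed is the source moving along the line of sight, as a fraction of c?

λ'/λ₀ = 0.7042 < 1 (blueshift), so the source is approaching.
λ'/λ₀ = √((1 − β)/(1 + β)) for an approaching source ⇒ β = (1 − r²)/(1 + r²) with r = λ'/λ₀.
β = (1 − 0.4959)/(1 + 0.4959) ≈ 0.337.

0.337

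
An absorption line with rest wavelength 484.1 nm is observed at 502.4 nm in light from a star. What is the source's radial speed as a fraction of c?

λ'/λ₀ = 1.0378 > 1 (redshift), so the source is receding.
λ'/λ₀ = √((1 + β)/(1 − β)) for a receding source ⇒ β = (r² − 1)/(r² + 1) with r = λ'/λ₀.
β = (1.0770 − 1)/(1.0770 + 1) ≈ 0.037.

0.037c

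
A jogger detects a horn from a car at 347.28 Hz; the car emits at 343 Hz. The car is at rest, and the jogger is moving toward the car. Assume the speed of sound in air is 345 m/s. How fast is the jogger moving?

4.3 m/s

f' = f · (v + v_o)/v ⇒ v_o = v · |f'/f − 1|.
v_o = 345 × |347.28/343 − 1| = 345 × 0.01248 ≈ 4.3 m/s.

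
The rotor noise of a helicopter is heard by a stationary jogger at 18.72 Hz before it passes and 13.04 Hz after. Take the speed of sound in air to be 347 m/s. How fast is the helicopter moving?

f₁/f₂ = (v + v_s)/(v − v_s), so v_s = v · (f₁ − f₂)/(f₁ + f₂).
v_s = 347 × (18.72 − 13.04)/(18.72 + 13.04) = 347 × 5.68/31.76 ≈ 62 m/s.

62 m/s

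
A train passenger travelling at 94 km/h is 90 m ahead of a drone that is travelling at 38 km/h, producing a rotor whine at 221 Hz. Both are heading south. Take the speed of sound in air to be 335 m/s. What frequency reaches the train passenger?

210 Hz

38 km/h = 10.56 m/s; 94 km/h = 26.11 m/s.
The train passenger is ahead, so the drone is moving toward it while the train passenger is moving away from the drone.
Both move, so f' = f · (v − v_o)/(v − v_s).
f' = 221 × (335 − 26.11)/(335 − 10.56) = 221 × 308.89/324.44 ≈ 210 Hz.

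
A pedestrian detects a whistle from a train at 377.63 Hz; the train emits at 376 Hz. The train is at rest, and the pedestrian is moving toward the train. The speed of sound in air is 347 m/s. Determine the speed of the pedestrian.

1.50 m/s

f' = f · (v + v_o)/v ⇒ v_o = v · |f'/f − 1|.
v_o = 347 × |377.63/376 − 1| = 347 × 0.004335 ≈ 1.50 m/s.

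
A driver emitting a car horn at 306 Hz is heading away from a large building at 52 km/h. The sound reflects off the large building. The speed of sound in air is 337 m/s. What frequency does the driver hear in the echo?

281 Hz

52 km/h = 14.44 m/s.
The large building receives the sound from a moving source: f₁ = f₀ · v/(v + v_e) = 306 × 337/351.44 ≈ 293 Hz.
On the return leg the driver is a moving observer: f₂ = f₁ · (v − v_e)/v = 293 × 322.56/337 ≈ 281 Hz.
Equivalently f₂ = f₀ · (v − v_e)/(v + v_e).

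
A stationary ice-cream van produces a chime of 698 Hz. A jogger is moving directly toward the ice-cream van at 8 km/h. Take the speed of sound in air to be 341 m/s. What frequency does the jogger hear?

8 km/h = 2.222 m/s.
Moving observer, stationary source: f' = f · (v + v_o)/v.
f' = 698 × (341 + 2.222)/341 = 698 × 343.22/341 ≈ 703 Hz.

703 Hz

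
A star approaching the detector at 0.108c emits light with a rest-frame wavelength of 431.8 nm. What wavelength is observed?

Relativistic Doppler for wavelength: λ' = λ₀ · √((1 − β)/(1 + β)).
λ' = 431.8 × √(0.8920/1.1080) = 431.8 × 0.89725 ≈ 387.4 nm.

387.4 nm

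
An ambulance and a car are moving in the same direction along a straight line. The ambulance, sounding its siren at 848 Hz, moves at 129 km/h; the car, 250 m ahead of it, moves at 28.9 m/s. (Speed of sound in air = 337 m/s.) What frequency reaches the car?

868 Hz

129 km/h = 35.83 m/s.
The car is ahead, so the ambulance is moving toward it while the car is moving away from the ambulance.
Both move, so f' = f · (v − v_o)/(v − v_s).
f' = 848 × (337 − 28.9)/(337 − 35.83) = 848 × 308.1/301.17 ≈ 868 Hz.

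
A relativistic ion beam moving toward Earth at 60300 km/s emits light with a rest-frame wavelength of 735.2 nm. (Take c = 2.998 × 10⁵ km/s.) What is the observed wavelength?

β = v/c = 60300/299800 = 0.2011.
Relativistic Doppler for wavelength: λ' = λ₀ · √((1 − β)/(1 + β)).
λ' = 735.2 × √(0.7989/1.2011) = 735.2 × 0.81553 ≈ 599.6 nm.

599.6 nm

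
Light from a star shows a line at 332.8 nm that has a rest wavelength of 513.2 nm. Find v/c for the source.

λ'/λ₀ = 0.6485 < 1 (blueshift), so the source is approaching.
λ'/λ₀ = √((1 − β)/(1 + β)) for an approaching source ⇒ β = (1 − r²)/(1 + r²) with r = λ'/λ₀.
β = (1 − 0.4205)/(1 + 0.4205) ≈ 0.408.

0.408c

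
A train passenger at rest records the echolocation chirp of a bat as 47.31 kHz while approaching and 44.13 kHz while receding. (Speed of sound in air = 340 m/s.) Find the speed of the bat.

11.8 m/s

f₁/f₂ = (v + v_s)/(v − v_s), so v_s = v · (f₁ − f₂)/(f₁ + f₂).
v_s = 340 × (47.31 − 44.13)/(47.31 + 44.13) = 340 × 3.18/91.44 ≈ 11.8 m/s.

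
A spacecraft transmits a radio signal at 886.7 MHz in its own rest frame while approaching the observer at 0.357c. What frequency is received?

1288.1 MHz

Relativistic Doppler for frequency: f' = f₀ · √((1 + β)/(1 − β)).
f' = 886.7 × √(1.3570/0.6430) = 886.7 × 1.45273 ≈ 1288.1 MHz.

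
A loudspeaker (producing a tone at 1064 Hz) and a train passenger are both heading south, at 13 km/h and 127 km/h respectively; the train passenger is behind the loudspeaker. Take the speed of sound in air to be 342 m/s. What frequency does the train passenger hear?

13 km/h = 3.611 m/s; 127 km/h = 35.28 m/s.
The train passenger is behind, so the loudspeaker is moving away from it while the train passenger is moving toward the loudspeaker.
General Doppler shift: f' = f · (v + v_o)/(v + v_s).
f' = 1064 × (342 + 35.28)/(342 + 3.611) = 1064 × 377.28/345.61 ≈ 1161 Hz.

1161 Hz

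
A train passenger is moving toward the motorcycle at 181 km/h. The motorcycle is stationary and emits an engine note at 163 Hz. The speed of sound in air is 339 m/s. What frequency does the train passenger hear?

181 km/h = 50.28 m/s.
Moving observer, stationary source: f' = f · (v + v_o)/v.
f' = 163 × (339 + 50.28)/339 = 163 × 389.28/339 ≈ 187 Hz.

187 Hz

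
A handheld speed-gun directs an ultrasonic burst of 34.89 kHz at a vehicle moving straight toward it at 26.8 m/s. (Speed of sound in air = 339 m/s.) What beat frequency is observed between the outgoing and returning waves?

5990 Hz

At the vehicle (a moving observer), f₁ = f₀ · (v + u)/v = 34.89 × 365.8/339 ≈ 37.65 kHz.
On reflection it acts as a source moving toward the stationary detector: f₂ = f₁ · v/(v − u) = 37.65 × 339/312.2 ≈ 40.88 kHz.
Beat frequency (with f₀ = 34890 Hz): |f₂ − f₀| = 2u·f₀/(v − u) = 2 × 26.8 × 34890/312.2 ≈ 5990 Hz.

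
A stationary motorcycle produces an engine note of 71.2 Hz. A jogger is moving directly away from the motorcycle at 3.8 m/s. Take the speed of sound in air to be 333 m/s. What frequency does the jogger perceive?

70 Hz

Only the observer moves, away from the source, so f' = f · (v − v_o)/v.
f' = 71.2 × (333 − 3.8)/333 = 71.2 × 329.2/333 ≈ 70 Hz.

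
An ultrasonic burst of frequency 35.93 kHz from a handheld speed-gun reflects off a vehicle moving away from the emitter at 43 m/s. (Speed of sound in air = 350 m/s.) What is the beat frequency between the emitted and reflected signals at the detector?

7863 Hz

The vehicle first receives the wave as a moving observer: f₁ = f₀ · (v − u)/v = 35.93 × (350 − 43)/350 ≈ 31.52 kHz.
The reflection then acts as a moving source: f₂ = f₁ · v/(v + u) ≈ 28.07 kHz.
Equivalently f₂ = f₀ · (v − u)/(v + u).
Beat frequency (with f₀ = 35930 Hz): |f₂ − f₀| = 2u·f₀/(v + u) = 2 × 43 × 35930/393 ≈ 7863 Hz.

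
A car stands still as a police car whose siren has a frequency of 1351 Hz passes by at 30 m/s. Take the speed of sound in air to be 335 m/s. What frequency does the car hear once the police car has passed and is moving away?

1240 Hz

Receding: f₂ = f · v/(v + v_s) = 1351 × 335/365 ≈ 1240 Hz.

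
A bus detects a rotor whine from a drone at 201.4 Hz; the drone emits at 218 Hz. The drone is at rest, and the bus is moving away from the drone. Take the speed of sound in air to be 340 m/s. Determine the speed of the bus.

26 m/s

f' = f · (v − v_o)/v ⇒ v_o = v · |f'/f − 1|.
v_o = 340 × |201.4/218 − 1| = 340 × 0.07615 ≈ 26 m/s.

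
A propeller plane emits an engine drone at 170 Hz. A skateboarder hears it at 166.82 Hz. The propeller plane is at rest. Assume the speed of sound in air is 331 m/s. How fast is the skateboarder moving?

6.2 m/s

f' < f, so the skateboarder is receding.
f' = f · (v − v_o)/v ⇒ v_o = v · |f'/f − 1|.
v_o = 331 × |166.82/170 − 1| = 331 × 0.01871 ≈ 6.2 m/s.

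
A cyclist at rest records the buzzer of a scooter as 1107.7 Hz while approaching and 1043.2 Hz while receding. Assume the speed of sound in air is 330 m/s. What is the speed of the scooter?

9.9 m/s

f₁/f₂ = (v + v_s)/(v − v_s), so v_s = v · (f₁ − f₂)/(f₁ + f₂).
v_s = 330 × (1107.7 − 1043.2)/(1107.7 + 1043.2) = 330 × 64.5/2150.9 ≈ 9.9 m/s.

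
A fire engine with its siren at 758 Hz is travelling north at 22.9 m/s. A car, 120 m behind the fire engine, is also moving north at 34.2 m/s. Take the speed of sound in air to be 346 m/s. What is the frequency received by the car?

781 Hz

The car is behind, so the fire engine is moving away from it while the car is moving toward the fire engine.
Both move, so f' = f · (v + v_o)/(v + v_s).
f' = 758 × (346 + 34.2)/(346 + 22.9) = 758 × 380.2/368.9 ≈ 781 Hz.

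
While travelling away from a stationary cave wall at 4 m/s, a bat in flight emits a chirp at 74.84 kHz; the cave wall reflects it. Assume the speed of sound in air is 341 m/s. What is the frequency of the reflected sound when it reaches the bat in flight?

73.1 kHz

The cave wall receives the sound from a moving source: f₁ = f₀ · v/(v + v_e) = 74.84 × 341/345 ≈ 74.0 kHz.
On the return leg the bat in flight is a moving observer: f₂ = f₁ · (v − v_e)/v = 74.0 × 337/341 ≈ 73.1 kHz.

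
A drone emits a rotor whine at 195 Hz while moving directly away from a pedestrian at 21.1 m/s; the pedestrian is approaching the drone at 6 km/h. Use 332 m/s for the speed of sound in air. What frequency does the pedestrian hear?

184 Hz

6 km/h = 1.667 m/s.
Both move, so f' = f · (v + v_o)/(v + v_s).
f' = 195 × (332 + 1.667)/(332 + 21.1) = 195 × 333.67/353.1 ≈ 184 Hz.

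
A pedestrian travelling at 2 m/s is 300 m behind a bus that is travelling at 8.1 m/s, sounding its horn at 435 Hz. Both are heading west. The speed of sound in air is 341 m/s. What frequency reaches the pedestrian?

The pedestrian is behind, so the bus is moving away from it while the pedestrian is moving toward the bus.
General Doppler shift: f' = f · (v + v_o)/(v + v_s).
f' = 435 × (341 + 2)/(341 + 8.1) = 435 × 343/349.1 ≈ 427 Hz.

427 Hz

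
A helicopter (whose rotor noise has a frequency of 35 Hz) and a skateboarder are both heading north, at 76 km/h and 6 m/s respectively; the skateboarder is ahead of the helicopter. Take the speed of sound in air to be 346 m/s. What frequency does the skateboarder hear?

36.6 Hz

76 km/h = 21.11 m/s.
The skateboarder is ahead, so the helicopter is moving toward it while the skateboarder is moving away from the helicopter.
General Doppler shift: f' = f · (v − v_o)/(v − v_s).
f' = 35 × (346 − 6)/(346 − 21.11) = 35 × 340/324.89 ≈ 36.6 Hz.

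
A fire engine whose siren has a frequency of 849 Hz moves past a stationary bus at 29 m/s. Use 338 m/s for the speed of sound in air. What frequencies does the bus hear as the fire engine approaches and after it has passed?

929 Hz approaching; 782 Hz receding

Approaching: f₁ = f · v/(v − v_s) = 849 × 338/309 ≈ 929 Hz.
Receding: f₂ = f · v/(v + v_s) = 849 × 338/367 ≈ 782 Hz.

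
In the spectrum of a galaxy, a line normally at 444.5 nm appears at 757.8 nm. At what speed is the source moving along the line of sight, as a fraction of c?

0.488

λ'/λ₀ = 1.7048 > 1 (redshift), so the source is receding.
λ'/λ₀ = √((1 + β)/(1 − β)) for a receding source ⇒ β = (r² − 1)/(r² + 1) with r = λ'/λ₀.
β = (2.9065 − 1)/(2.9065 + 1) ≈ 0.488.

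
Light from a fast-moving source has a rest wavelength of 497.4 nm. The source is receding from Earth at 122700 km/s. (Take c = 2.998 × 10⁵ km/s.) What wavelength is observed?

β = v/c = 122700/299800 = 0.4093.
Relativistic Doppler for wavelength: λ' = λ₀ · √((1 + β)/(1 − β)).
λ' = 497.4 × √(1.4093/0.5907) = 497.4 × 1.54456 ≈ 768.3 nm.

768.3 nm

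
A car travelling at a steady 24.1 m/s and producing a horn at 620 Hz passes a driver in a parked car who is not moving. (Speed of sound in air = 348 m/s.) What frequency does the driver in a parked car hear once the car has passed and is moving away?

Receding: f₂ = f · v/(v + v_s) = 620 × 348/372.1 ≈ 580 Hz.

580 Hz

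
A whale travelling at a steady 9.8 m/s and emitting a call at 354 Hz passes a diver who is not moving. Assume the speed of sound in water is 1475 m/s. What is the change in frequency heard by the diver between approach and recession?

Approaching: f₁ = f · v/(v − v_s) = 354 × 1475/1465.2 ≈ 356.37 Hz.
Receding: f₂ = f · v/(v + v_s) = 354 × 1475/1484.8 ≈ 351.66 Hz.
Drop: f₁ − f₂ = 2f·v·v_s/(v² − v_s²) = 2 × 354 × 1475 × 9.8/(1475² − 9.8²) ≈ 4.70 Hz.

4.70 Hz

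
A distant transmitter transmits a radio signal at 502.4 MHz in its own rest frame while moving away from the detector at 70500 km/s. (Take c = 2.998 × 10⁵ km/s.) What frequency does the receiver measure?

395.3 MHz

β = v/c = 70500/299800 = 0.2352.
Relativistic Doppler for frequency: f' = f₀ · √((1 − β)/(1 + β)).
f' = 502.4 × √(0.7648/1.2352) = 502.4 × 0.78691 ≈ 395.3 MHz.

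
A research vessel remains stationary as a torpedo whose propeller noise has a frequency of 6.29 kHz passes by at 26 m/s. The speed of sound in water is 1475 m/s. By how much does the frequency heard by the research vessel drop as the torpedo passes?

Approaching: f₁ = f · v/(v − v_s) = 6.29 × 1475/1449 ≈ 6.403 kHz.
Receding: f₂ = f · v/(v + v_s) = 6.29 × 1475/1501 ≈ 6.181 kHz.
Drop: f₁ − f₂ = 2f·v·v_s/(v² − v_s²) = 2 × 6.29 × 1475 × 26/(1475² − 26²) ≈ 0.222 kHz.

0.222 kHz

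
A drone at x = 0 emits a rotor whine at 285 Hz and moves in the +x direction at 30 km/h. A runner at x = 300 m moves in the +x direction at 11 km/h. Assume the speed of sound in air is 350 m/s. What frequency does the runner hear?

289 Hz

30 km/h = 8.333 m/s; 11 km/h = 3.056 m/s.
The observer lies on the +x side, so the source is heading toward the observer and the observer is heading away from the source.
General Doppler shift: f' = f · (v − v_o)/(v − v_s).
f' = 285 × (350 − 3.056)/(350 − 8.333) = 285 × 346.94/341.67 ≈ 289 Hz.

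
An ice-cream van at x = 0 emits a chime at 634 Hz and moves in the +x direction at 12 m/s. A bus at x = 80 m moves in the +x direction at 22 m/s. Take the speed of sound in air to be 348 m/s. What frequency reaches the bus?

The observer lies on the +x side, so the source is heading toward the observer and the observer is heading away from the source.
Both move, so f' = f · (v − v_o)/(v − v_s).
f' = 634 × (348 − 22)/(348 − 12) = 634 × 326/336 ≈ 615 Hz.

615 Hz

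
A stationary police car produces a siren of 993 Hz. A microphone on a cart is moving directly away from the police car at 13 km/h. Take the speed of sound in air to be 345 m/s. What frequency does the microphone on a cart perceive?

13 km/h = 3.611 m/s.
Only the observer moves, away from the source, so f' = f · (v − v_o)/v.
f' = 993 × (345 − 3.611)/345 = 993 × 341.39/345 ≈ 983 Hz.

983 Hz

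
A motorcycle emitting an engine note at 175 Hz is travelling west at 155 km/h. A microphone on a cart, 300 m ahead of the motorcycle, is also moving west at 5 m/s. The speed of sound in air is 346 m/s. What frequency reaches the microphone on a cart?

197 Hz

155 km/h = 43.06 m/s.
The microphone on a cart is ahead, so the motorcycle is moving toward it while the microphone on a cart is moving away from the motorcycle.
With source approaching and observer receding, f' = f · (v − v_o)/(v − v_s).
f' = 175 × (346 − 5)/(346 − 43.06) = 175 × 341/302.94 ≈ 197 Hz.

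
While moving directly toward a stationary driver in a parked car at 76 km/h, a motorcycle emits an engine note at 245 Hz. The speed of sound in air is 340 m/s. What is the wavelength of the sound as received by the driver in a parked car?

76 km/h = 21.11 m/s.
Moving source, stationary observer: f' = f · v/(v − v_s) since the source is approaching.
f' = 245 × 340/(340 − 21.11) ≈ 261 Hz.
λ' = v/f' = 340/261.22 ≈ 1.30 m.

1.30 m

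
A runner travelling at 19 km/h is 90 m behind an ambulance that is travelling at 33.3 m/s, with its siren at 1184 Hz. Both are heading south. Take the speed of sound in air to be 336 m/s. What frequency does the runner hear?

1094 Hz

19 km/h = 5.278 m/s.
The runner is behind, so the ambulance is moving away from it while the runner is moving toward the ambulance.
With source receding and observer approaching, f' = f · (v + v_o)/(v + v_s).
f' = 1184 × (336 + 5.278)/(336 + 33.3) = 1184 × 341.28/369.3 ≈ 1094 Hz.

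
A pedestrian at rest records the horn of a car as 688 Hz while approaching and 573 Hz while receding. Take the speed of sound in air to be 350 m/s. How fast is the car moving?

32 m/s

f₁/f₂ = (v + v_s)/(v − v_s), so v_s = v · (f₁ − f₂)/(f₁ + f₂).
v_s = 350 × (688 − 573)/(688 + 573) = 350 × 115/1261 ≈ 32 m/s.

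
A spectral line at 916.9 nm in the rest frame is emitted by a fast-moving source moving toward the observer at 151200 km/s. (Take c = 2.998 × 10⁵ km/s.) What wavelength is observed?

526.3 nm

β = v/c = 151200/299800 = 0.5043.
Relativistic Doppler for wavelength: λ' = λ₀ · √((1 − β)/(1 + β)).
λ' = 916.9 × √(0.4957/1.5043) = 916.9 × 0.57401 ≈ 526.3 nm.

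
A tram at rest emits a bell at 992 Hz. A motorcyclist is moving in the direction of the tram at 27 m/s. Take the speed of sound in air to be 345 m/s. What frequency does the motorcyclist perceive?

Only the observer moves, toward the source, so f' = f · (v + v_o)/v.
f' = 992 × (345 + 27)/345 = 992 × 372/345 ≈ 1070 Hz.

1070 Hz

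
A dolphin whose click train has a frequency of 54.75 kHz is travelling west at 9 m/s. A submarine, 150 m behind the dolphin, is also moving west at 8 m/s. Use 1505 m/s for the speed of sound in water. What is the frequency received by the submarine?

The submarine is behind, so the dolphin is moving away from it while the submarine is moving toward the dolphin.
With source receding and observer approaching, f' = f · (v + v_o)/(v + v_s).
f' = 54.75 × (1505 + 8)/(1505 + 9) = 54.75 × 1513/1514 ≈ 54.7 kHz.

54.7 kHz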